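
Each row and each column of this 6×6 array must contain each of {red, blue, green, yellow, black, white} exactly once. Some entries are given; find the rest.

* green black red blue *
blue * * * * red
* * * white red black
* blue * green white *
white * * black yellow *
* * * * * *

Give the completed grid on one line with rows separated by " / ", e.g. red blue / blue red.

yellow green black red blue white / blue black white yellow green red / green yellow blue white red black / black blue red green white yellow / white red green black yellow blue / red white yellow blue black green

(r1,c1) = yellow
(r1,c6) = white
(r2,c4) = yellow
(r3,c1) = green
(r3,c2) = yellow
(r3,c3) = blue
(r4,c6) = yellow
(r5,c2) = red
(r5,c3) = green
(r5,c6) = blue
(r6,c4) = blue
(r6,c6) = green
(r2,c3) = white
(r4,c3) = red
(r6,c3) = yellow
(r6,c5) = black
(r2,c2) = black
(r2,c5) = green
(r4,c1) = black
(r6,c1) = red
(r6,c2) = white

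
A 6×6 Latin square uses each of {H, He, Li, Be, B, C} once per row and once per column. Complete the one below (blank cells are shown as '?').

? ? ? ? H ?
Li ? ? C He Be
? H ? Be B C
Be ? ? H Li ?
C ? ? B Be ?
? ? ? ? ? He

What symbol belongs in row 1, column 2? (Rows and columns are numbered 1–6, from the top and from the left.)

C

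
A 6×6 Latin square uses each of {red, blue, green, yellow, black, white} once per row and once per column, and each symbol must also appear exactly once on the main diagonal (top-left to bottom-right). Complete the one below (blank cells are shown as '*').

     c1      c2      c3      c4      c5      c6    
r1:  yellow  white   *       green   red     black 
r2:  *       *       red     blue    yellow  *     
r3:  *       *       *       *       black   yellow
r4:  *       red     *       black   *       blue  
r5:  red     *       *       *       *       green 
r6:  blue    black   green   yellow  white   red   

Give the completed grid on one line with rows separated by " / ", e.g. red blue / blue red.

yellow white blue green red black / black green red blue yellow white / green blue white red black yellow / white red yellow black green blue / red yellow black white blue green / blue black green yellow white red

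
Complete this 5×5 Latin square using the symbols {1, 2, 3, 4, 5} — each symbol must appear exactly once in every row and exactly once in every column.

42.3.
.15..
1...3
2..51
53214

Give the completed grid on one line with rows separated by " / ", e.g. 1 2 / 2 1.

(r1,c3) = 1
(r1,c5) = 5
(r2,c1) = 3
(r2,c5) = 2
(r3,c3) = 4
(r3,c4) = 2
(r4,c2) = 4
(r4,c3) = 3
(r2,c4) = 4
(r3,c2) = 5

4 2 1 3 5 / 3 1 5 4 2 / 1 5 4 2 3 / 2 4 3 5 1 / 5 3 2 1 4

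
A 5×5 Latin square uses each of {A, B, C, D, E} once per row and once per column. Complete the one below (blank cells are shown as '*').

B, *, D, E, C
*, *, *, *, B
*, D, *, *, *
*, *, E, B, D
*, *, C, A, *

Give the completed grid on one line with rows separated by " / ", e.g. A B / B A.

Cell (r1,c2): row 1 has {B,C,D,E}; column 2 has {D} → A.
Cell (r2,c3): row 2 has {B}; column 3 has {C,D,E} → A.
Cell (r3,c3): row 3 has {D}; column 3 has {A,C,D,E} → B.
Cell (r3,c4): row 3 has {B,D}; column 4 has {A,B,E} → C.
Cell (r4,c2): row 4 has {B,D,E}; column 2 has {A,D} → C.
Cell (r5,c5): row 5 has {A,C}; column 5 has {B,C,D} → E.
Cell (r2,c2): row 2 has {A,B}; column 2 has {A,C,D} → E.
Cell (r2,c4): row 2 has {A,B,E}; column 4 has {A,B,C,E} → D.
Cell (r3,c5): row 3 has {B,C,D}; column 5 has {B,C,D,E} → A.
Cell (r4,c1): row 4 has {B,C,D,E}; column 1 has {B} → A.
Cell (r5,c1): row 5 has {A,C,E}; column 1 has {A,B} → D.
Cell (r5,c2): row 5 has {A,C,D,E}; column 2 has {A,C,D,E} → B.
Cell (r2,c1): row 2 has {A,B,D,E}; column 1 has {A,B,D} → C.
Cell (r3,c1): row 3 has {A,B,C,D}; column 1 has {A,B,C,D} → E.

B A D E C / C E A D B / E D B C A / A C E B D / D B C A E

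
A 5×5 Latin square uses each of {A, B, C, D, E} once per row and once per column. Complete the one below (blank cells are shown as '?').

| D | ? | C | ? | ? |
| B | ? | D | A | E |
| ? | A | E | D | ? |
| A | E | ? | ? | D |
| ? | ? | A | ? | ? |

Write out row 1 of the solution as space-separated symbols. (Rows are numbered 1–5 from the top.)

D B C E A

row 1 has {C,D}; column 2 has {A,E} — only B is left for (r1,c2).
row 1 has {B,C,D}; column 4 has {A,D} — only E is left for (r1,c4).
row 1 has {B,C,D,E}; column 5 has {D,E} — only A is left for (r1,c5).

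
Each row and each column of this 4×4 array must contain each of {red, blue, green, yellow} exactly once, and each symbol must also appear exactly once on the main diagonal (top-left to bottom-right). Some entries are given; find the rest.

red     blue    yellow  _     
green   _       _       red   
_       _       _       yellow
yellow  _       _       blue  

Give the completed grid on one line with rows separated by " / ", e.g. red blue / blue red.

(r1,c4): row 1 has {red,blue,yellow}; column 4 has {red,blue,yellow}, so it must be green.
(r2,c2): row 2 has {red,green}; column 2 has {blue}; the diagonal has {red,blue}, so it must be yellow.
(r2,c3): row 2 has {red,green,yellow}; column 3 has {yellow}, so it must be blue.
(r3,c1): row 3 has {yellow}; column 1 has {red,green,yellow}, so it must be blue.
(r3,c3): row 3 has {blue,yellow}; column 3 has {blue,yellow}; the diagonal has {red,blue,yellow}, so it must be green.
(r4,c3): row 4 has {blue,yellow}; column 3 has {blue,green,yellow}, so it must be red.
(r3,c2): row 3 has {blue,green,yellow}; column 2 has {blue,yellow}, so it must be red.
(r4,c2): row 4 has {red,blue,yellow}; column 2 has {red,blue,yellow}, so it must be green.

red blue yellow green / green yellow blue red / blue red green yellow / yellow green red blue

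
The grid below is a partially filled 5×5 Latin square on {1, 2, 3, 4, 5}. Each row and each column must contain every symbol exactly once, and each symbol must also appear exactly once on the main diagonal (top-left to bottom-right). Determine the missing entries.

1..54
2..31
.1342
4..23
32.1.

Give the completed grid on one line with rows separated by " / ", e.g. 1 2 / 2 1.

row 1 has {1,4,5}; column 2 has {1,2} — only 3 is left for (r1,c2).
row 1 has {1,3,4,5}; column 3 has {3} — only 2 is left for (r1,c3).
row 3 has {1,2,3,4}; column 1 has {1,2,3,4} — only 5 is left for (r3,c1).
row 4 has {2,3,4}; column 2 has {1,2,3} — only 5 is left for (r4,c2).
row 4 has {2,3,4,5}; column 3 has {2,3} — only 1 is left for (r4,c3).
row 5 has {1,2,3}; column 5 has {1,2,3,4}; the diagonal has {1,2,3} — only 5 is left for (r5,c5).
row 2 has {1,2,3}; column 2 has {1,2,3,5}; the diagonal has {1,2,3,5} — only 4 is left for (r2,c2).
row 2 has {1,2,3,4}; column 3 has {1,2,3} — only 5 is left for (r2,c3).
row 5 has {1,2,3,5}; column 3 has {1,2,3,5} — only 4 is left for (r5,c3).

1 3 2 5 4 / 2 4 5 3 1 / 5 1 3 4 2 / 4 5 1 2 3 / 3 2 4 1 5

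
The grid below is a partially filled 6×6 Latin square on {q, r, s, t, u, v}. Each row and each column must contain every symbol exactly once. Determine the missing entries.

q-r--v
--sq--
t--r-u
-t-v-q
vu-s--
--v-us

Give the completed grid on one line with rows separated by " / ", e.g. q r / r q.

q s r u t v / u r s q v t / t v q r s u / s t u v r q / v u t s q r / r q v t u s

(r1,c2) = s
(r1,c5) = t
(r3,c3) = q
(r4,c3) = u
(r5,c3) = t
(r5,c6) = r
(r6,c1) = r
(r6,c2) = q
(r6,c4) = t
(r1,c4) = u
(r2,c1) = u
(r2,c6) = t
(r3,c2) = v
(r3,c5) = s
(r4,c1) = s
(r4,c5) = r
(r5,c5) = q
(r2,c2) = r
(r2,c5) = v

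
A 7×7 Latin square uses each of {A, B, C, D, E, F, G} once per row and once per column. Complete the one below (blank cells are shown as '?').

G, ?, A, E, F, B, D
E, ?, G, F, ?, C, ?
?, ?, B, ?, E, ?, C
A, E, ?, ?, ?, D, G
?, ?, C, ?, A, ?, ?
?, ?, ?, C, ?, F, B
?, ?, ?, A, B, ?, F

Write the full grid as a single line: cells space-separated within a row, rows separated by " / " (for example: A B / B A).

G C A E F B D / E B G F D C A / F D B G E A C / A E F B C D G / B F C D A G E / D A E C G F B / C G D A B E F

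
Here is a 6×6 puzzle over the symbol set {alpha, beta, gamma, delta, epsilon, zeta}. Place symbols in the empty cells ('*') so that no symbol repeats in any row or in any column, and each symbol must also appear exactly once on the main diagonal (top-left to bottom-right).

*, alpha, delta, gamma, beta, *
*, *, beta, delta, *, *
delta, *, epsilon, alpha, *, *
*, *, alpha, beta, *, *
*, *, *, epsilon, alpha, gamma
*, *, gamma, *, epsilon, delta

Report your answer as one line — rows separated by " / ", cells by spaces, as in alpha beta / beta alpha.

(r1,c1) = zeta
(r1,c6) = epsilon
(r2,c2) = gamma
(r2,c5) = zeta
(r2,c6) = alpha
(r3,c5) = gamma
(r4,c5) = delta
(r4,c6) = zeta
(r5,c1) = beta
(r5,c3) = zeta
(r6,c1) = alpha
(r6,c4) = zeta
(r2,c1) = epsilon
(r3,c6) = beta
(r4,c1) = gamma
(r4,c2) = epsilon
(r5,c2) = delta
(r6,c2) = beta
(r3,c2) = zeta

zeta alpha delta gamma beta epsilon / epsilon gamma beta delta zeta alpha / delta zeta epsilon alpha gamma beta / gamma epsilon alpha beta delta zeta / beta delta zeta epsilon alpha gamma / alpha beta gamma zeta epsilon delta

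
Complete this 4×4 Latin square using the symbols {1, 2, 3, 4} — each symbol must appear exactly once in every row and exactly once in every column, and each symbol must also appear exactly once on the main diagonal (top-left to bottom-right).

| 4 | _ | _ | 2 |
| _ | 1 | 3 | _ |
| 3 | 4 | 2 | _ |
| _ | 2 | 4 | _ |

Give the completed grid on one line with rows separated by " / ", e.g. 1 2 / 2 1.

(r1,c2) = 3
(r1,c3) = 1
(r2,c1) = 2
(r2,c4) = 4
(r3,c4) = 1
(r4,c1) = 1
(r4,c4) = 3

4 3 1 2 / 2 1 3 4 / 3 4 2 1 / 1 2 4 3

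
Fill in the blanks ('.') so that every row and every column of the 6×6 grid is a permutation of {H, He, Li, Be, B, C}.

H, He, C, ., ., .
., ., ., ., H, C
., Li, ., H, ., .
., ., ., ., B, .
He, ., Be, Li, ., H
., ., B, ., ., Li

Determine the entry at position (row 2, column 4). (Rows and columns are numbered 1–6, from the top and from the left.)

Cell (r3,c3): row 3 has {H,Li}; column 3 has {Be,B,C} → He.
Cell (r5,c5): row 5 has {H,He,Li,Be}; column 5 has {H,B} → C.
Cell (r2,c3): row 2 has {H,C}; column 3 has {He,Be,B,C} → Li.
Cell (r3,c5): row 3 has {H,He,Li}; column 5 has {H,B,C} → Be.
Cell (r3,c6): row 3 has {H,He,Li,Be}; column 6 has {H,Li,C} → B.
Cell (r4,c3): row 4 has {B}; column 3 has {He,Li,Be,B,C} → H.
Cell (r5,c2): row 5 has {H,He,Li,Be,C}; column 2 has {He,Li} → B.
Cell (r6,c5): row 6 has {Li,B}; column 5 has {H,Be,B,C} → He.
Cell (r1,c5): row 1 has {H,He,C}; column 5 has {H,He,Be,B,C} → Li.
Cell (r1,c6): row 1 has {H,He,Li,C}; column 6 has {H,Li,B,C} → Be.
Cell (r2,c2): row 2 has {H,Li,C}; column 2 has {He,Li,B} → Be.
Cell (r3,c1): row 3 has {H,He,Li,Be,B}; column 1 has {H,He} → C.
Cell (r4,c2): row 4 has {H,B}; column 2 has {He,Li,Be,B} → C.
Cell (r4,c6): row 4 has {H,B,C}; column 6 has {H,Li,Be,B,C} → He.
Cell (r6,c1): row 6 has {He,Li,B}; column 1 has {H,He,C} → Be.
Cell (r6,c2): row 6 has {He,Li,Be,B}; column 2 has {He,Li,Be,B,C} → H.
Cell (r6,c4): row 6 has {H,He,Li,Be,B}; column 4 has {H,Li} → C.
Cell (r1,c4): row 1 has {H,He,Li,Be,C}; column 4 has {H,Li,C} → B.
Cell (r2,c1): row 2 has {H,Li,Be,C}; column 1 has {H,He,Be,C} → B.
Cell (r2,c4): row 2 has {H,Li,Be,B,C}; column 4 has {H,Li,B,C} → He.

He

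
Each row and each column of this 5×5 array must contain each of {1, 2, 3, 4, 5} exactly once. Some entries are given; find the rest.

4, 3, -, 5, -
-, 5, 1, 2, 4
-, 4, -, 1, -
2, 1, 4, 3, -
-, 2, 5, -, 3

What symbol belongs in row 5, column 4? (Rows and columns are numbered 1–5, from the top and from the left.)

4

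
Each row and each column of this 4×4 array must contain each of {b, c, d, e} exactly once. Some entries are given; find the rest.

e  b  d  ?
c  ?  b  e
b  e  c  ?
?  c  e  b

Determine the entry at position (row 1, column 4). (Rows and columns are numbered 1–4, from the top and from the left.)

c

(r1,c4): row 1 has {b,d,e}; column 4 has {b,e}, so it must be c.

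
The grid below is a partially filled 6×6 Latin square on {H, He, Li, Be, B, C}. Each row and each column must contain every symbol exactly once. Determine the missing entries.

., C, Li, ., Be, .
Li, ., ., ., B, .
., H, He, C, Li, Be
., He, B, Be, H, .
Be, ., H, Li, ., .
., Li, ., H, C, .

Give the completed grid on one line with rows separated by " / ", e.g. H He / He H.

H C Li B Be He / Li Be C He B H / B H He C Li Be / C He B Be H Li / Be B H Li He C / He Li Be H C B

At row 2, column 2: row 2 has {Li,B}; column 2 has {H,He,Li,C}; that leaves Be.
At row 2, column 3: row 2 has {Li,Be,B}; column 3 has {H,He,Li,B}; that leaves C.
At row 2, column 4: row 2 has {Li,Be,B,C}; column 4 has {H,Li,Be,C}; that leaves He.
At row 2, column 6: row 2 has {He,Li,Be,B,C}; column 6 has {Be}; that leaves H.
At row 3, column 1: row 3 has {H,He,Li,Be,C}; column 1 has {Li,Be}; that leaves B.
At row 4, column 1: row 4 has {H,He,Be,B}; column 1 has {Li,Be,B}; that leaves C.
At row 4, column 6: row 4 has {H,He,Be,B,C}; column 6 has {H,Be}; that leaves Li.
At row 5, column 2: row 5 has {H,Li,Be}; column 2 has {H,He,Li,Be,C}; that leaves B.
At row 5, column 5: row 5 has {H,Li,Be,B}; column 5 has {H,Li,Be,B,C}; that leaves He.
At row 5, column 6: row 5 has {H,He,Li,Be,B}; column 6 has {H,Li,Be}; that leaves C.
At row 6, column 1: row 6 has {H,Li,C}; column 1 has {Li,Be,B,C}; that leaves He.
At row 6, column 3: row 6 has {H,He,Li,C}; column 3 has {H,He,Li,B,C}; that leaves Be.
At row 6, column 6: row 6 has {H,He,Li,Be,C}; column 6 has {H,Li,Be,C}; that leaves B.
At row 1, column 1: row 1 has {Li,Be,C}; column 1 has {He,Li,Be,B,C}; that leaves H.
At row 1, column 4: row 1 has {H,Li,Be,C}; column 4 has {H,He,Li,Be,C}; that leaves B.
At row 1, column 6: row 1 has {H,Li,Be,B,C}; column 6 has {H,Li,Be,B,C}; that leaves He.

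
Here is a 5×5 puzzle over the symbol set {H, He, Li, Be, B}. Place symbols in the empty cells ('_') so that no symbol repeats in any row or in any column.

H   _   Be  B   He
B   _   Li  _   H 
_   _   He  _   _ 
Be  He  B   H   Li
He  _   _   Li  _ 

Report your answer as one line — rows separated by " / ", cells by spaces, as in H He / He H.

H Li Be B He / B Be Li He H / Li H He Be B / Be He B H Li / He B H Li Be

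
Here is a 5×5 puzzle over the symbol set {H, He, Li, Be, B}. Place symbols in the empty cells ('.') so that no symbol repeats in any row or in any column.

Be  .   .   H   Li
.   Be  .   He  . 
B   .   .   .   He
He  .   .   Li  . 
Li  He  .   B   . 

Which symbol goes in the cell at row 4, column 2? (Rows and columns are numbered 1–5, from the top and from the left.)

H

(r1,c2) = B
(r1,c3) = He
(r2,c1) = H
(r2,c5) = B
(r3,c4) = Be
(r4,c2) = H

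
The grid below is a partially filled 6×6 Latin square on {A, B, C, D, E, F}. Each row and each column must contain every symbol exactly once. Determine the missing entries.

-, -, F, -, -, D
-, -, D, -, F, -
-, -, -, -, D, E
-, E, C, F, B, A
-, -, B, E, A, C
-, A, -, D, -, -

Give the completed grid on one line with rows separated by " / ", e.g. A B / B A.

At row 2, column 6: row 2 has {D,F}; column 6 has {A,C,D,E}; that leaves B.
At row 3, column 3: row 3 has {D,E}; column 3 has {B,C,D,F}; that leaves A.
At row 4, column 1: row 4 has {A,B,C,E,F}; column 1 is empty so far; that leaves D.
At row 5, column 1: row 5 has {A,B,C,E}; column 1 has {D}; that leaves F.
At row 5, column 2: row 5 has {A,B,C,E,F}; column 2 has {A,E}; that leaves D.
At row 6, column 3: row 6 has {A,D}; column 3 has {A,B,C,D,F}; that leaves E.
At row 6, column 5: row 6 has {A,D,E}; column 5 has {A,B,D,F}; that leaves C.
At row 6, column 6: row 6 has {A,C,D,E}; column 6 has {A,B,C,D,E}; that leaves F.
At row 1, column 5: row 1 has {D,F}; column 5 has {A,B,C,D,F}; that leaves E.
At row 2, column 2: row 2 has {B,D,F}; column 2 has {A,D,E}; that leaves C.
At row 2, column 4: row 2 has {B,C,D,F}; column 4 has {D,E,F}; that leaves A.
At row 6, column 1: row 6 has {A,C,D,E,F}; column 1 has {D,F}; that leaves B.
At row 1, column 2: row 1 has {D,E,F}; column 2 has {A,C,D,E}; that leaves B.
At row 1, column 4: row 1 has {B,D,E,F}; column 4 has {A,D,E,F}; that leaves C.
At row 2, column 1: row 2 has {A,B,C,D,F}; column 1 has {B,D,F}; that leaves E.
At row 3, column 1: row 3 has {A,D,E}; column 1 has {B,D,E,F}; that leaves C.
At row 3, column 2: row 3 has {A,C,D,E}; column 2 has {A,B,C,D,E}; that leaves F.
At row 3, column 4: row 3 has {A,C,D,E,F}; column 4 has {A,C,D,E,F}; that leaves B.
At row 1, column 1: row 1 has {B,C,D,E,F}; column 1 has {B,C,D,E,F}; that leaves A.

A B F C E D / E C D A F B / C F A B D E / D E C F B A / F D B E A C / B A E D C F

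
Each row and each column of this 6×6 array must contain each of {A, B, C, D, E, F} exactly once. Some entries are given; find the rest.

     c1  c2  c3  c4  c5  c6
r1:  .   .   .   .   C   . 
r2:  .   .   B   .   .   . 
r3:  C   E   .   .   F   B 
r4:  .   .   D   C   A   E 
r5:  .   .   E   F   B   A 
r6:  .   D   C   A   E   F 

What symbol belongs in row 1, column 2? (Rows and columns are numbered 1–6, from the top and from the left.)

A

Cell (r1,c6): row 1 has {C}; column 6 has {A,B,E,F} → D.
Cell (r2,c5): row 2 has {B}; column 5 has {A,B,C,E,F} → D.
Cell (r2,c6): row 2 has {B,D}; column 6 has {A,B,D,E,F} → C.
Cell (r3,c3): row 3 has {B,C,E,F}; column 3 has {B,C,D,E} → A.
Cell (r3,c4): row 3 has {A,B,C,E,F}; column 4 has {A,C,F} → D.
Cell (r5,c1): row 5 has {A,B,E,F}; column 1 has {C} → D.
Cell (r5,c2): row 5 has {A,B,D,E,F}; column 2 has {D,E} → C.
Cell (r6,c1): row 6 has {A,C,D,E,F}; column 1 has {C,D} → B.
Cell (r1,c3): row 1 has {C,D}; column 3 has {A,B,C,D,E} → F.
Cell (r2,c4): row 2 has {B,C,D}; column 4 has {A,C,D,F} → E.
Cell (r4,c1): row 4 has {A,C,D,E}; column 1 has {B,C,D} → F.
Cell (r4,c2): row 4 has {A,C,D,E,F}; column 2 has {C,D,E} → B.
Cell (r1,c2): row 1 has {C,D,F}; column 2 has {B,C,D,E} → A.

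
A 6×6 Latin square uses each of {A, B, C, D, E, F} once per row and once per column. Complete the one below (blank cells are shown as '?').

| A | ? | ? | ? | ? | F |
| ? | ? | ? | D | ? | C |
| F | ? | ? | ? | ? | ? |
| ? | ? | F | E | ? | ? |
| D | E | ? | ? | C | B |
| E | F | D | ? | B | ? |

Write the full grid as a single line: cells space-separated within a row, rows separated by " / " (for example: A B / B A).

A D C B E F / B A E D F C / F C B A D E / C B F E A D / D E A F C B / E F D C B A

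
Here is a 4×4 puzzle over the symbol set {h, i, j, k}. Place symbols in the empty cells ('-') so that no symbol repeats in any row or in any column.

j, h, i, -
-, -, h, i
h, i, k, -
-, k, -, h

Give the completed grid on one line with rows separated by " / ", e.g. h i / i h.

(r1,c4): row 1 has {h,i,j}; column 4 has {h,i}, so it must be k.
(r2,c1): row 2 has {h,i}; column 1 has {h,j}, so it must be k.
(r2,c2): row 2 has {h,i,k}; column 2 has {h,i,k}, so it must be j.
(r3,c4): row 3 has {h,i,k}; column 4 has {h,i,k}, so it must be j.
(r4,c1): row 4 has {h,k}; column 1 has {h,j,k}, so it must be i.
(r4,c3): row 4 has {h,i,k}; column 3 has {h,i,k}, so it must be j.

j h i k / k j h i / h i k j / i k j h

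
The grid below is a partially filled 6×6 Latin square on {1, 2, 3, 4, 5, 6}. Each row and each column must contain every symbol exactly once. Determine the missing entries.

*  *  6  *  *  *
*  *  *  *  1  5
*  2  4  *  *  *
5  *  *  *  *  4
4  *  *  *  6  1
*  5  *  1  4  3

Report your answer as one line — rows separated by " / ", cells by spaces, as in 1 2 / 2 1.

3 1 6 4 5 2 / 2 4 3 6 1 5 / 1 2 4 5 3 6 / 5 6 1 3 2 4 / 4 3 5 2 6 1 / 6 5 2 1 4 3

row 1 has {6}; column 6 has {1,3,4,5} — only 2 is left for (r1,c6).
row 3 has {2,4}; column 6 has {1,2,3,4,5} — only 6 is left for (r3,c6).
row 5 has {1,4,6}; column 2 has {2,5} — only 3 is left for (r5,c2).
row 6 has {1,3,4,5}; column 3 has {4,6} — only 2 is left for (r6,c3).
row 2 has {1,5}; column 3 has {2,4,6} — only 3 is left for (r2,c3).
row 4 has {4,5}; column 3 has {2,3,4,6} — only 1 is left for (r4,c3).
row 5 has {1,3,4,6}; column 3 has {1,2,3,4,6} — only 5 is left for (r5,c3).
row 5 has {1,3,4,5,6}; column 4 has {1} — only 2 is left for (r5,c4).
row 6 has {1,2,3,4,5}; column 1 has {4,5} — only 6 is left for (r6,c1).
row 2 has {1,3,5}; column 1 has {4,5,6} — only 2 is left for (r2,c1).
row 4 has {1,4,5}; column 2 has {2,3,5} — only 6 is left for (r4,c2).
row 4 has {1,4,5,6}; column 4 has {1,2} — only 3 is left for (r4,c4).
row 4 has {1,3,4,5,6}; column 5 has {1,4,6} — only 2 is left for (r4,c5).
row 2 has {1,2,3,5}; column 2 has {2,3,5,6} — only 4 is left for (r2,c2).
row 2 has {1,2,3,4,5}; column 4 has {1,2,3} — only 6 is left for (r2,c4).
row 3 has {2,4,6}; column 4 has {1,2,3,6} — only 5 is left for (r3,c4).
row 3 has {2,4,5,6}; column 5 has {1,2,4,6} — only 3 is left for (r3,c5).
row 1 has {2,6}; column 2 has {2,3,4,5,6} — only 1 is left for (r1,c2).
row 1 has {1,2,6}; column 4 has {1,2,3,5,6} — only 4 is left for (r1,c4).
row 1 has {1,2,4,6}; column 5 has {1,2,3,4,6} — only 5 is left for (r1,c5).
row 3 has {2,3,4,5,6}; column 1 has {2,4,5,6} — only 1 is left for (r3,c1).
row 1 has {1,2,4,5,6}; column 1 has {1,2,4,5,6} — only 3 is left for (r1,c1).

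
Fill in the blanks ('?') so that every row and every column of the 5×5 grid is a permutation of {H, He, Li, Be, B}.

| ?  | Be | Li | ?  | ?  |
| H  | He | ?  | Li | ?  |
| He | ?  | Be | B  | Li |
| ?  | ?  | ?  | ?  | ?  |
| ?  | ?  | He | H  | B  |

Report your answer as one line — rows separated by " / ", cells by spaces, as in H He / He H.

B Be Li He H / H He B Li Be / He H Be B Li / Li B H Be He / Be Li He H B

(r1,c1) = B
(r1,c4) = He
(r1,c5) = H
(r2,c3) = B
(r2,c5) = Be
(r3,c2) = H
(r4,c3) = H
(r4,c4) = Be
(r4,c5) = He
(r5,c2) = Li
(r4,c1) = Li
(r4,c2) = B
(r5,c1) = Be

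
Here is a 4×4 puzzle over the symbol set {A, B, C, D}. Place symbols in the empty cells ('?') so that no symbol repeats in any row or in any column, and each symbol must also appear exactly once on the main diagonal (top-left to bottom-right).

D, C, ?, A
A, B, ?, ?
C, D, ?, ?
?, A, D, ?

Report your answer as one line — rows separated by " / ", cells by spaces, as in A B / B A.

(r1,c3) = B
(r2,c3) = C
(r2,c4) = D
(r3,c3) = A
(r3,c4) = B
(r4,c1) = B
(r4,c4) = C

D C B A / A B C D / C D A B / B A D C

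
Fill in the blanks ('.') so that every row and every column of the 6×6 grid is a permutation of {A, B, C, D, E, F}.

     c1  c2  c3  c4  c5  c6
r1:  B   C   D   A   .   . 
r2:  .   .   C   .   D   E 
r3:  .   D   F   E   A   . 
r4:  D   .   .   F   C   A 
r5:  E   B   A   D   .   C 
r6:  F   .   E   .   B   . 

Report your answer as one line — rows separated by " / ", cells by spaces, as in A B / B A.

B C D A E F / A F C B D E / C D F E A B / D E B F C A / E B A D F C / F A E C B D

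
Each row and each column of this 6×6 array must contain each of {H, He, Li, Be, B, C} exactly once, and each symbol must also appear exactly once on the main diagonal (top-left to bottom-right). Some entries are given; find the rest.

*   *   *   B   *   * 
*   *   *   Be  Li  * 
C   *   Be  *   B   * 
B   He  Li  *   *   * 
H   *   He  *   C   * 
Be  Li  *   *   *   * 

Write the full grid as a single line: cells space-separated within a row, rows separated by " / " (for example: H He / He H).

Cell (r2,c1): row 2 has {Li,Be}; column 1 has {H,Be,B,C} → He.
Cell (r3,c2): row 3 has {Be,B,C}; column 2 has {He,Li} → H.
Cell (r4,c4): row 4 has {He,Li,B}; column 4 has {Be,B}; the diagonal has {Be,C} → H.
Cell (r4,c5): row 4 has {H,He,Li,B}; column 5 has {Li,B,C} → Be.
Cell (r4,c6): row 4 has {H,He,Li,Be,B}; column 6 is empty so far → C.
Cell (r5,c4): row 5 has {H,He,C}; column 4 has {H,Be,B} → Li.
Cell (r1,c1): row 1 has {B}; column 1 has {H,He,Be,B,C}; the diagonal has {H,Be,C} → Li.
Cell (r2,c2): row 2 has {He,Li,Be}; column 2 has {H,He,Li}; the diagonal has {H,Li,Be,C} → B.
Cell (r2,c6): row 2 has {He,Li,Be,B}; column 6 has {C} → H.
Cell (r3,c4): row 3 has {H,Be,B,C}; column 4 has {H,Li,Be,B} → He.
Cell (r3,c6): row 3 has {H,He,Be,B,C}; column 6 has {H,C} → Li.
Cell (r5,c2): row 5 has {H,He,Li,C}; column 2 has {H,He,Li,B} → Be.
Cell (r5,c6): row 5 has {H,He,Li,Be,C}; column 6 has {H,Li,C} → B.
Cell (r6,c4): row 6 has {Li,Be}; column 4 has {H,He,Li,Be,B} → C.
Cell (r6,c6): row 6 has {Li,Be,C}; column 6 has {H,Li,B,C}; the diagonal has {H,Li,Be,B,C} → He.
Cell (r1,c2): row 1 has {Li,B}; column 2 has {H,He,Li,Be,B} → C.
Cell (r1,c3): row 1 has {Li,B,C}; column 3 has {He,Li,Be} → H.
Cell (r1,c5): row 1 has {H,Li,B,C}; column 5 has {Li,Be,B,C} → He.
Cell (r1,c6): row 1 has {H,He,Li,B,C}; column 6 has {H,He,Li,B,C} → Be.
Cell (r2,c3): row 2 has {H,He,Li,Be,B}; column 3 has {H,He,Li,Be} → C.
Cell (r6,c3): row 6 has {He,Li,Be,C}; column 3 has {H,He,Li,Be,C} → B.
Cell (r6,c5): row 6 has {He,Li,Be,B,C}; column 5 has {He,Li,Be,B,C} → H.

Li C H B He Be / He B C Be Li H / C H Be He B Li / B He Li H Be C / H Be He Li C B / Be Li B C H He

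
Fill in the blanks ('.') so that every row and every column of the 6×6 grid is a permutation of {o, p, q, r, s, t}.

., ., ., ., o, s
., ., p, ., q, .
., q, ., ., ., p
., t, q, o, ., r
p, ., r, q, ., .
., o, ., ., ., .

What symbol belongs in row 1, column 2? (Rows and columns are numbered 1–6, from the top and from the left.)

p

(r1,c3) = t
(r4,c1) = s
(r4,c5) = p
(r5,c2) = s
(r5,c5) = t
(r5,c6) = o
(r6,c3) = s
(r6,c5) = r
(r2,c2) = r
(r2,c6) = t
(r3,c3) = o
(r3,c5) = s
(r6,c6) = q
(r1,c2) = p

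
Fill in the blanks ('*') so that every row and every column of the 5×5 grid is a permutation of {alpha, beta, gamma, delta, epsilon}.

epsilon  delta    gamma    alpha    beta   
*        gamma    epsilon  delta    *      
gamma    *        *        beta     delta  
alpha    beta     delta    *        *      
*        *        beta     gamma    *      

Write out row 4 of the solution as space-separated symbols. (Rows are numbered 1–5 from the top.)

(r2,c1) = beta
(r2,c5) = alpha
(r3,c3) = alpha
(r4,c4) = epsilon
(r4,c5) = gamma

alpha beta delta epsilon gamma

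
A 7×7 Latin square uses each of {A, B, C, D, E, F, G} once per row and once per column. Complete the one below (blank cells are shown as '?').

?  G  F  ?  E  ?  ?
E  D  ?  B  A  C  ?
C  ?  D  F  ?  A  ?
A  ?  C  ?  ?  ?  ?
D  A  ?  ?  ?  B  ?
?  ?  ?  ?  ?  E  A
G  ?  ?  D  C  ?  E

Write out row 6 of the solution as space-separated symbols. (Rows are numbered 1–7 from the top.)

Cell (r1,c1): row 1 has {E,F,G}; column 1 has {A,C,D,E,G} → B.
Cell (r1,c6): row 1 has {B,E,F,G}; column 6 has {A,B,C,E} → D.
Cell (r1,c7): row 1 has {B,D,E,F,G}; column 7 has {A,E} → C.
Cell (r2,c3): row 2 has {A,B,C,D,E}; column 3 has {C,D,F} → G.
Cell (r2,c7): row 2 has {A,B,C,D,E,G}; column 7 has {A,C,E} → F.
Cell (r5,c3): row 5 has {A,B,D}; column 3 has {C,D,F,G} → E.
Cell (r5,c7): row 5 has {A,B,D,E}; column 7 has {A,C,E,F} → G.
Cell (r6,c1): row 6 has {A,E}; column 1 has {A,B,C,D,E,G} → F.
Cell (r6,c3): row 6 has {A,E,F}; column 3 has {C,D,E,F,G} → B.
Cell (r7,c3): row 7 has {C,D,E,G}; column 3 has {B,C,D,E,F,G} → A.
Cell (r7,c6): row 7 has {A,C,D,E,G}; column 6 has {A,B,C,D,E} → F.
Cell (r1,c4): row 1 has {B,C,D,E,F,G}; column 4 has {B,D,F} → A.
Cell (r3,c7): row 3 has {A,C,D,F}; column 7 has {A,C,E,F,G} → B.
Cell (r4,c6): row 4 has {A,C}; column 6 has {A,B,C,D,E,F} → G.
Cell (r4,c7): row 4 has {A,C,G}; column 7 has {A,B,C,E,F,G} → D.
Cell (r5,c4): row 5 has {A,B,D,E,G}; column 4 has {A,B,D,F} → C.
Cell (r5,c5): row 5 has {A,B,C,D,E,G}; column 5 has {A,C,E} → F.
Cell (r6,c2): row 6 has {A,B,E,F}; column 2 has {A,D,G} → C.
Cell (r6,c4): row 6 has {A,B,C,E,F}; column 4 has {A,B,C,D,F} → G.
Cell (r6,c5): row 6 has {A,B,C,E,F,G}; column 5 has {A,C,E,F} → D.

F C B G D E A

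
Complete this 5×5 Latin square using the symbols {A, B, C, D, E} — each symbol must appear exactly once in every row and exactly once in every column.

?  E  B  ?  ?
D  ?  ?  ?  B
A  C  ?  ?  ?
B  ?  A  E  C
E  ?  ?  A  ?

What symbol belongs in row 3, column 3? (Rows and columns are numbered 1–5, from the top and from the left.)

D

Cell (r1,c1): row 1 has {B,E}; column 1 has {A,B,D,E} → C.
Cell (r1,c4): row 1 has {B,C,E}; column 4 has {A,E} → D.
Cell (r1,c5): row 1 has {B,C,D,E}; column 5 has {B,C} → A.
Cell (r2,c2): row 2 has {B,D}; column 2 has {C,E} → A.
Cell (r2,c4): row 2 has {A,B,D}; column 4 has {A,D,E} → C.
Cell (r3,c4): row 3 has {A,C}; column 4 has {A,C,D,E} → B.
Cell (r4,c2): row 4 has {A,B,C,E}; column 2 has {A,C,E} → D.
Cell (r5,c2): row 5 has {A,E}; column 2 has {A,C,D,E} → B.
Cell (r5,c5): row 5 has {A,B,E}; column 5 has {A,B,C} → D.
Cell (r2,c3): row 2 has {A,B,C,D}; column 3 has {A,B} → E.
Cell (r3,c3): row 3 has {A,B,C}; column 3 has {A,B,E} → D.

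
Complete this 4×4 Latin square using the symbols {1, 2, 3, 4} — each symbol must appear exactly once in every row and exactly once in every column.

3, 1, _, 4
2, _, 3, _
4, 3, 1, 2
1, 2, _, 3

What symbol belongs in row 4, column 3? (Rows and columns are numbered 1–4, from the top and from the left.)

4

row 1 has {1,3,4}; column 3 has {1,3} — only 2 is left for (r1,c3).
row 2 has {2,3}; column 2 has {1,2,3} — only 4 is left for (r2,c2).
row 2 has {2,3,4}; column 4 has {2,3,4} — only 1 is left for (r2,c4).
row 4 has {1,2,3}; column 3 has {1,2,3} — only 4 is left for (r4,c3).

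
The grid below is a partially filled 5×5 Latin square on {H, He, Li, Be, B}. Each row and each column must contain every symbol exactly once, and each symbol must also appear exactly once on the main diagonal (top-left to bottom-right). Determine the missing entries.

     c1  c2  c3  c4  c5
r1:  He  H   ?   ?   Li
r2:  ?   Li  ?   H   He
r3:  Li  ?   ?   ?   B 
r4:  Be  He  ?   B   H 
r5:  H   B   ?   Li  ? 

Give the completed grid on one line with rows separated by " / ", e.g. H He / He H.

He H B Be Li / B Li Be H He / Li Be H He B / Be He Li B H / H B He Li Be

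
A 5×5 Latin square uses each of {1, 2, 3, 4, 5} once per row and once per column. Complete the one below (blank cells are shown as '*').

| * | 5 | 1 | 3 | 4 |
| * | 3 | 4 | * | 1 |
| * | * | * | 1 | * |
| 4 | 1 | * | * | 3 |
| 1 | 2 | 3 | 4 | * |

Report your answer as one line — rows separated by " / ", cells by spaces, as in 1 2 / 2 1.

(r1,c1): row 1 has {1,3,4,5}; column 1 has {1,4}, so it must be 2.
(r2,c1): row 2 has {1,3,4}; column 1 has {1,2,4}, so it must be 5.
(r2,c4): row 2 has {1,3,4,5}; column 4 has {1,3,4}, so it must be 2.
(r3,c1): row 3 has {1}; column 1 has {1,2,4,5}, so it must be 3.
(r3,c2): row 3 has {1,3}; column 2 has {1,2,3,5}, so it must be 4.
(r4,c4): row 4 has {1,3,4}; column 4 has {1,2,3,4}, so it must be 5.
(r5,c5): row 5 has {1,2,3,4}; column 5 has {1,3,4}, so it must be 5.
(r3,c5): row 3 has {1,3,4}; column 5 has {1,3,4,5}, so it must be 2.
(r4,c3): row 4 has {1,3,4,5}; column 3 has {1,3,4}, so it must be 2.
(r3,c3): row 3 has {1,2,3,4}; column 3 has {1,2,3,4}, so it must be 5.

2 5 1 3 4 / 5 3 4 2 1 / 3 4 5 1 2 / 4 1 2 5 3 / 1 2 3 4 5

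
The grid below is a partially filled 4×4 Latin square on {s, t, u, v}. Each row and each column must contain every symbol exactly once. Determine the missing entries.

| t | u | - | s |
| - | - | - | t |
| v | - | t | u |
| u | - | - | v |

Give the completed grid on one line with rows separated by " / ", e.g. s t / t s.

t u v s / s v u t / v s t u / u t s v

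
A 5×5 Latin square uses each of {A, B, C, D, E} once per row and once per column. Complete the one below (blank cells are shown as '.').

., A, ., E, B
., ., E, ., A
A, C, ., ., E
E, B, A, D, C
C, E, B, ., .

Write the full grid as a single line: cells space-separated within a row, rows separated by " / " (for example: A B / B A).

D A C E B / B D E C A / A C D B E / E B A D C / C E B A D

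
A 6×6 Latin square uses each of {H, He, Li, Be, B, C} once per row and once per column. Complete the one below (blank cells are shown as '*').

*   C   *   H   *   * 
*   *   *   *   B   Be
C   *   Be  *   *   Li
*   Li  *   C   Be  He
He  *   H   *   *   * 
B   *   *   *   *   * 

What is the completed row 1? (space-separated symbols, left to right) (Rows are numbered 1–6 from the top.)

Be C Li H He B

(r1,c6) = B
(r4,c1) = H
(r4,c3) = B
(r5,c6) = C
(r6,c6) = H
(r2,c1) = Li
(r2,c4) = He
(r3,c4) = B
(r5,c5) = Li
(r1,c1) = Be
(r1,c5) = He
(r2,c2) = H
(r2,c3) = C
(r3,c2) = He
(r3,c5) = H
(r5,c4) = Be
(r6,c2) = Be
(r6,c4) = Li
(r6,c5) = C
(r1,c3) = Li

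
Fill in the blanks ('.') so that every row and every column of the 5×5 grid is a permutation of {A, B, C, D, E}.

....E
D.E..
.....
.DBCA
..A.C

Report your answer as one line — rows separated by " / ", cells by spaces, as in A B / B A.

C A D B E / D C E A B / A B C E D / E D B C A / B E A D C

(r2,c5): row 2 has {D,E}; column 5 has {A,C,E}, so it must be B.
(r3,c5): row 3 is empty so far; column 5 has {A,B,C,E}, so it must be D.
(r4,c1): row 4 has {A,B,C,D}; column 1 has {D}, so it must be E.
(r5,c1): row 5 has {A,C}; column 1 has {D,E}, so it must be B.
(r5,c2): row 5 has {A,B,C}; column 2 has {D}, so it must be E.
(r5,c4): row 5 has {A,B,C,E}; column 4 has {C}, so it must be D.
(r2,c4): row 2 has {B,D,E}; column 4 has {C,D}, so it must be A.
(r3,c3): row 3 has {D}; column 3 has {A,B,E}, so it must be C.
(r1,c3): row 1 has {E}; column 3 has {A,B,C,E}, so it must be D.
(r1,c4): row 1 has {D,E}; column 4 has {A,C,D}, so it must be B.
(r2,c2): row 2 has {A,B,D,E}; column 2 has {D,E}, so it must be C.
(r3,c1): row 3 has {C,D}; column 1 has {B,D,E}, so it must be A.
(r3,c2): row 3 has {A,C,D}; column 2 has {C,D,E}, so it must be B.
(r3,c4): row 3 has {A,B,C,D}; column 4 has {A,B,C,D}, so it must be E.
(r1,c1): row 1 has {B,D,E}; column 1 has {A,B,D,E}, so it must be C.
(r1,c2): row 1 has {B,C,D,E}; column 2 has {B,C,D,E}, so it must be A.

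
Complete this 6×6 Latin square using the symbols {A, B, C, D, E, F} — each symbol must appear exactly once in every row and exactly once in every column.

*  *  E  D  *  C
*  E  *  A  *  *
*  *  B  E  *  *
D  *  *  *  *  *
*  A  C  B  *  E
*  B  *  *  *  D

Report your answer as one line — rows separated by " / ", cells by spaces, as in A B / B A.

A F E D B C / B E D A C F / C D B E F A / D C A F E B / F A C B D E / E B F C A D

Cell (r1,c2): row 1 has {C,D,E}; column 2 has {A,B,E} → F.
Cell (r4,c2): row 4 has {D}; column 2 has {A,B,E,F} → C.
Cell (r4,c4): row 4 has {C,D}; column 4 has {A,B,D,E} → F.
Cell (r5,c1): row 5 has {A,B,C,E}; column 1 has {D} → F.
Cell (r5,c5): row 5 has {A,B,C,E,F}; column 5 is empty so far → D.
Cell (r6,c4): row 6 has {B,D}; column 4 has {A,B,D,E,F} → C.
Cell (r3,c2): row 3 has {B,E}; column 2 has {A,B,C,E,F} → D.
Cell (r4,c3): row 4 has {C,D,F}; column 3 has {B,C,E} → A.
Cell (r4,c6): row 4 has {A,C,D,F}; column 6 has {C,D,E} → B.
Cell (r6,c3): row 6 has {B,C,D}; column 3 has {A,B,C,E} → F.
Cell (r2,c3): row 2 has {A,E}; column 3 has {A,B,C,E,F} → D.
Cell (r2,c6): row 2 has {A,D,E}; column 6 has {B,C,D,E} → F.
Cell (r3,c6): row 3 has {B,D,E}; column 6 has {B,C,D,E,F} → A.
Cell (r4,c5): row 4 has {A,B,C,D,F}; column 5 has {D} → E.
Cell (r6,c5): row 6 has {B,C,D,F}; column 5 has {D,E} → A.
Cell (r1,c5): row 1 has {C,D,E,F}; column 5 has {A,D,E} → B.
Cell (r2,c5): row 2 has {A,D,E,F}; column 5 has {A,B,D,E} → C.
Cell (r3,c1): row 3 has {A,B,D,E}; column 1 has {D,F} → C.
Cell (r3,c5): row 3 has {A,B,C,D,E}; column 5 has {A,B,C,D,E} → F.
Cell (r6,c1): row 6 has {A,B,C,D,F}; column 1 has {C,D,F} → E.
Cell (r1,c1): row 1 has {B,C,D,E,F}; column 1 has {C,D,E,F} → A.
Cell (r2,c1): row 2 has {A,C,D,E,F}; column 1 has {A,C,D,E,F} → B.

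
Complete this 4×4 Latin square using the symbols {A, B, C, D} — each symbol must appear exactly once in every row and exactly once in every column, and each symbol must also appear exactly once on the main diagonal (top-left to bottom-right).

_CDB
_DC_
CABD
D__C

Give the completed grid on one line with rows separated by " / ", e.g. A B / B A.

A C D B / B D C A / C A B D / D B A C

(r1,c1): row 1 has {B,C,D}; column 1 has {C,D}; the diagonal has {B,C,D}, so it must be A.
(r2,c1): row 2 has {C,D}; column 1 has {A,C,D}, so it must be B.
(r2,c4): row 2 has {B,C,D}; column 4 has {B,C,D}, so it must be A.
(r4,c2): row 4 has {C,D}; column 2 has {A,C,D}, so it must be B.
(r4,c3): row 4 has {B,C,D}; column 3 has {B,C,D}, so it must be A.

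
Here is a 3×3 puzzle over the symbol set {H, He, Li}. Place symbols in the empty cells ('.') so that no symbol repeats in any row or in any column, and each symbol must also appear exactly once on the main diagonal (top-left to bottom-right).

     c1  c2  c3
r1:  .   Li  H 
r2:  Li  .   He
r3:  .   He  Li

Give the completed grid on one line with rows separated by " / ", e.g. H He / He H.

He Li H / Li H He / H He Li

(r1,c1) = He
(r2,c2) = H
(r3,c1) = H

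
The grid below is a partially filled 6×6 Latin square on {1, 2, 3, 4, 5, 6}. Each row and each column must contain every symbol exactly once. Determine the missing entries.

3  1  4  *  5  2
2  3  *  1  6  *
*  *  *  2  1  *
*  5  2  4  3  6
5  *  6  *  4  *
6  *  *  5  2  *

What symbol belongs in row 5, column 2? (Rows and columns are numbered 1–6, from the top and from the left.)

Cell (r1,c4): row 1 has {1,2,3,4,5}; column 4 has {1,2,4,5} → 6.
Cell (r2,c3): row 2 has {1,2,3,6}; column 3 has {2,4,6} → 5.
Cell (r2,c6): row 2 has {1,2,3,5,6}; column 6 has {2,6} → 4.
Cell (r3,c1): row 3 has {1,2}; column 1 has {2,3,5,6} → 4.
Cell (r3,c2): row 3 has {1,2,4}; column 2 has {1,3,5} → 6.
Cell (r3,c3): row 3 has {1,2,4,6}; column 3 has {2,4,5,6} → 3.
Cell (r3,c6): row 3 has {1,2,3,4,6}; column 6 has {2,4,6} → 5.
Cell (r4,c1): row 4 has {2,3,4,5,6}; column 1 has {2,3,4,5,6} → 1.
Cell (r5,c2): row 5 has {4,5,6}; column 2 has {1,3,5,6} → 2.

2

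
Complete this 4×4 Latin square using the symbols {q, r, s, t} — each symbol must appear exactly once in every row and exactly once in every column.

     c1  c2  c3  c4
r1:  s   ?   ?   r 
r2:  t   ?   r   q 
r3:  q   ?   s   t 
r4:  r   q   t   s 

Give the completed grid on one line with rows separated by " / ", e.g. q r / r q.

s t q r / t s r q / q r s t / r q t s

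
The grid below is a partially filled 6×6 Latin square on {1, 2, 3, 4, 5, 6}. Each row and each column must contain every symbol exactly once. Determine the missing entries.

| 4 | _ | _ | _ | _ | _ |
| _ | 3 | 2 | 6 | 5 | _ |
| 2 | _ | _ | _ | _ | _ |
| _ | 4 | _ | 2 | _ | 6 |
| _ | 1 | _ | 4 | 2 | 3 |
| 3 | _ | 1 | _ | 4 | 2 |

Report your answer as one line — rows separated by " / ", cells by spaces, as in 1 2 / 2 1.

(r2,c1) = 1
(r2,c6) = 4
(r4,c1) = 5
(r4,c3) = 3
(r4,c5) = 1
(r5,c1) = 6
(r5,c3) = 5
(r6,c4) = 5
(r1,c3) = 6
(r1,c5) = 3
(r3,c3) = 4
(r3,c5) = 6
(r6,c2) = 6
(r1,c4) = 1
(r1,c6) = 5
(r3,c2) = 5
(r3,c4) = 3
(r3,c6) = 1
(r1,c2) = 2

4 2 6 1 3 5 / 1 3 2 6 5 4 / 2 5 4 3 6 1 / 5 4 3 2 1 6 / 6 1 5 4 2 3 / 3 6 1 5 4 2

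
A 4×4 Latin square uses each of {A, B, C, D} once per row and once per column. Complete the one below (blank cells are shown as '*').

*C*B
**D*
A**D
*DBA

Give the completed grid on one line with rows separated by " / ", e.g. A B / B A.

D C A B / B A D C / A B C D / C D B A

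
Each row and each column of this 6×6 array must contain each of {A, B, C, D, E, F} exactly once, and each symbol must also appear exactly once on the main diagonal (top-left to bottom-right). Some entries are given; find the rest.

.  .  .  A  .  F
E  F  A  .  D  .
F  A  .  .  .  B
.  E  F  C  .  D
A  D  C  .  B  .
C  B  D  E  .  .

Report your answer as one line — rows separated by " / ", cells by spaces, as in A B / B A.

At row 1, column 1: row 1 has {A,F}; column 1 has {A,C,E,F}; the diagonal has {B,C,F}; that leaves D.
At row 1, column 2: row 1 has {A,D,F}; column 2 has {A,B,D,E,F}; that leaves C.
At row 1, column 5: row 1 has {A,C,D,F}; column 5 has {B,D}; that leaves E.
At row 2, column 4: row 2 has {A,D,E,F}; column 4 has {A,C,E}; that leaves B.
At row 2, column 6: row 2 has {A,B,D,E,F}; column 6 has {B,D,F}; that leaves C.
At row 3, column 3: row 3 has {A,B,F}; column 3 has {A,C,D,F}; the diagonal has {B,C,D,F}; that leaves E.
At row 3, column 4: row 3 has {A,B,E,F}; column 4 has {A,B,C,E}; that leaves D.
At row 3, column 5: row 3 has {A,B,D,E,F}; column 5 has {B,D,E}; that leaves C.
At row 4, column 1: row 4 has {C,D,E,F}; column 1 has {A,C,D,E,F}; that leaves B.
At row 4, column 5: row 4 has {B,C,D,E,F}; column 5 has {B,C,D,E}; that leaves A.
At row 5, column 4: row 5 has {A,B,C,D}; column 4 has {A,B,C,D,E}; that leaves F.
At row 5, column 6: row 5 has {A,B,C,D,F}; column 6 has {B,C,D,F}; that leaves E.
At row 6, column 5: row 6 has {B,C,D,E}; column 5 has {A,B,C,D,E}; that leaves F.
At row 6, column 6: row 6 has {B,C,D,E,F}; column 6 has {B,C,D,E,F}; the diagonal has {B,C,D,E,F}; that leaves A.
At row 1, column 3: row 1 has {A,C,D,E,F}; column 3 has {A,C,D,E,F}; that leaves B.

D C B A E F / E F A B D C / F A E D C B / B E F C A D / A D C F B E / C B D E F A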